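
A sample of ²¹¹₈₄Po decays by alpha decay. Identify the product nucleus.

Pb-207

Alpha decay: mass number changes by -4, atomic number by -2.
A: 211 − 4 = 207; Z: 84 − 2 = 82.
Z = 82 is lead, so the daughter is ²⁰⁷₈₂Pb.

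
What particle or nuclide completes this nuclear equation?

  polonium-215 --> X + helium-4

Conserve mass number: 215 = A + 4, so A = 211.
Conserve atomic number: 84 = Z + 2, so Z = 82.
Z = 82 is lead, so the species is lead-211.

Pb-211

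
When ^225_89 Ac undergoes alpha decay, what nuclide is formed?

Fr-221

Alpha decay: mass number changes by -4, atomic number by -2.
A: 225 − 4 = 221; Z: 89 − 2 = 87.
Z = 87 is francium, so the daughter is ^221_87 Fr.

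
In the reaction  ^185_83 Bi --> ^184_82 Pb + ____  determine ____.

Conserve mass number: 185 = 184 + A, so A = 1.
Conserve atomic number: 83 = 82 + Z, so Z = 1.
A = 1 and Z = 1 is ^1_1 H — a proton.

proton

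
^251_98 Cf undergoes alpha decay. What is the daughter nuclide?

Alpha decay: mass number changes by -4, atomic number by -2.
A: 251 − 4 = 247; Z: 98 − 2 = 96.
Z = 96 is curium, so the daughter is ^247_96 Cm.

Cm-247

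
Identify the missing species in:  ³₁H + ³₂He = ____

Li-6

Conserve mass number: 3 + 3 = A, so A = 6.
Conserve atomic number: 1 + 2 = Z, so Z = 3.
Z = 3 is lithium, so the species is ⁶₃Li.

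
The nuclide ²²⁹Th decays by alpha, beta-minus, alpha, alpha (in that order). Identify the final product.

Start: (A, Z) = (229, 90).
After α: (225, 88).
After β⁻: (225, 89).
After α: (221, 87).
After α: (217, 85).
Z = 85 is astatine.

At-217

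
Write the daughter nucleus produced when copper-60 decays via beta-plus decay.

Ni-60

Beta-plus decay: mass number changes by +0, atomic number by -1.
A: 60 = 60; Z: 29 − 1 = 28.
Z = 28 is nickel, so the daughter is nickel-60.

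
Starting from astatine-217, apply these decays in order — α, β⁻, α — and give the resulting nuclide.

Pb-209

Start: (A, Z) = (217, 85).
After α: (213, 83).
After β⁻: (213, 84).
After α: (209, 82).
Z = 82 is lead.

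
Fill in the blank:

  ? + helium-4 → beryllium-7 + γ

He-3

Conserve mass number: A + 4 = 7 + 0, so A = 3.
Conserve atomic number: Z + 2 = 4 + 0, so Z = 2.
Z = 2 is helium, so the species is helium-3.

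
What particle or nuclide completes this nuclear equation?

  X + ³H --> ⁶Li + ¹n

alpha particle

Conserve mass number: A + 3 = 6 + 1, so A = 4.
Conserve atomic number: Z + 1 = 3 + 0, so Z = 2.
A = 4 and Z = 2 is ⁴He — an alpha particle.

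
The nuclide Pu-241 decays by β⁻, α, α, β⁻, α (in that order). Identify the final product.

Start: (A, Z) = (241, 94).
After β⁻: (241, 95).
After α: (237, 93).
After α: (233, 91).
After β⁻: (233, 92).
After α: (229, 90).
Z = 90 is thorium.

Th-229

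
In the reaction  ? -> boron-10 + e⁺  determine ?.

C-10

Conserve mass number: A = 10 + 0, so A = 10.
Conserve atomic number: Z = 5 + 1, so Z = 6.
Z = 6 is carbon, so the species is carbon-10.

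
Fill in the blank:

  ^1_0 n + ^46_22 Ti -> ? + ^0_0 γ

Ti-47

Conserve mass number: 1 + 46 = A + 0, so A = 47.
Conserve atomic number: 0 + 22 = Z + 0, so Z = 22.
Z = 22 is titanium, so the species is ^47_22 Ti.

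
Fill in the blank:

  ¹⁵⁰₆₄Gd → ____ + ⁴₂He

Conserve mass number: 150 = A + 4, so A = 146.
Conserve atomic number: 64 = Z + 2, so Z = 62.
Z = 62 is samarium, so the species is ¹⁴⁶₆₂Sm.

Sm-146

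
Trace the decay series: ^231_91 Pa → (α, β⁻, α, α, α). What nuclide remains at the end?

Start: (A, Z) = (231, 91).
After α: (227, 89).
After β⁻: (227, 90).
After α: (223, 88).
After α: (219, 86).
After α: (215, 84).
Z = 84 is polonium.

Po-215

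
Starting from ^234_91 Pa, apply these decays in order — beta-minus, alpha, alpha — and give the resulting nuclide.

Start: (A, Z) = (234, 91).
After β⁻: (234, 92).
After α: (230, 90).
After α: (226, 88).
Z = 88 is radium.

Ra-226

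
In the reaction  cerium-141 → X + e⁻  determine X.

Pr-141

Conserve mass number: 141 = A + 0, so A = 141.
Conserve atomic number: 58 = Z − 1, so Z = 59.
Z = 59 is praseodymium, so the species is praseodymium-141.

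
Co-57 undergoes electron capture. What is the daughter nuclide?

Fe-57

Electron capture: mass number changes by +0, atomic number by -1.
A: 57 = 57; Z: 27 − 1 = 26.
Z = 26 is iron, so the daughter is Fe-57.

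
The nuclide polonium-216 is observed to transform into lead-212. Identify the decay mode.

ΔA = 212 − 216 = -4; ΔZ = 82 − 84 = -2.
A drops by 4 and Z drops by 2 — the signature of alpha emission.

alpha decay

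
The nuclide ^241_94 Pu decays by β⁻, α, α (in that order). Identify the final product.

Start: (A, Z) = (241, 94).
After β⁻: (241, 95).
After α: (237, 93).
After α: (233, 91).
Z = 91 is protactinium.

Pa-233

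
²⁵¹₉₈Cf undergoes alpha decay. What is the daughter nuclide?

Cm-247

Alpha decay: mass number changes by -4, atomic number by -2.
A: 251 − 4 = 247; Z: 98 − 2 = 96.
Z = 96 is curium, so the daughter is ²⁴⁷₉₆Cm.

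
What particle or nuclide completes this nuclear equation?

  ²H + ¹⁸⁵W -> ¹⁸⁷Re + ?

Conserve mass number: 2 + 185 = 187 + A, so A = 0.
Conserve atomic number: 1 + 74 = 75 + Z, so Z = 0.
A = 0 and Z = 0 is γ — a gamma ray.

gamma ray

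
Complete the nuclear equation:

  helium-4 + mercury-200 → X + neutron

Pb-203

Conserve mass number: 4 + 200 = A + 1, so A = 203.
Conserve atomic number: 2 + 80 = Z + 0, so Z = 82.
Z = 82 is lead, so the species is lead-203.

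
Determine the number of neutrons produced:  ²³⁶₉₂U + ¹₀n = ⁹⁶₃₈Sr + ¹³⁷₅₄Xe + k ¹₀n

4

Conserve mass number: 237 = 96 + 137 + k, so k = 237 − 233 = 4.
Check atomic number: 92 = 38 + 54 + 0 = 92. ✓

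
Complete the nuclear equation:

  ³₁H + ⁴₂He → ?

Conserve mass number: 3 + 4 = A, so A = 7.
Conserve atomic number: 1 + 2 = Z, so Z = 3.
Z = 3 is lithium, so the species is ⁷₃Li.

Li-7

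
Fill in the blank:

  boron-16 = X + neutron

Conserve mass number: 16 = A + 1, so A = 15.
Conserve atomic number: 5 = Z + 0, so Z = 5.
Z = 5 is boron, so the species is boron-15.

B-15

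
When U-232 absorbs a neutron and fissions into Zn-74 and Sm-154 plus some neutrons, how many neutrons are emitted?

Conserve mass number: 233 = 74 + 154 + k, so k = 233 − 228 = 5.
Check atomic number: 92 = 30 + 62 + 0 = 92. ✓

5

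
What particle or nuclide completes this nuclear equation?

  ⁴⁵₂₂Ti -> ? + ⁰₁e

Sc-45

Conserve mass number: 45 = A + 0, so A = 45.
Conserve atomic number: 22 = Z + 1, so Z = 21.
Z = 21 is scandium, so the species is ⁴⁵₂₁Sc.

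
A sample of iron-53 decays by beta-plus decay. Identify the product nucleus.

Mn-53

Beta-plus decay: mass number changes by +0, atomic number by -1.
A: 53 = 53; Z: 26 − 1 = 25.
Z = 25 is manganese, so the daughter is manganese-53.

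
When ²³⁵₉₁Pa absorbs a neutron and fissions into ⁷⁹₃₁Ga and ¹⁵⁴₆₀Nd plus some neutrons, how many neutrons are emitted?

Conserve mass number: 236 = 79 + 154 + k, so k = 236 − 233 = 3.
Check atomic number: 91 = 31 + 60 + 0 = 91. ✓

3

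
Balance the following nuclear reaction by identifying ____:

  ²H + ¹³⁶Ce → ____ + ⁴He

La-134

Conserve mass number: 2 + 136 = A + 4, so A = 134.
Conserve atomic number: 1 + 58 = Z + 2, so Z = 57.
Z = 57 is lanthanum, so the species is ¹³⁴La.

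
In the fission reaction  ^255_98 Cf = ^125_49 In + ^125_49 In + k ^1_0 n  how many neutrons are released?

Conserve mass number: 255 = 125 + 125 + k, so k = 255 − 250 = 5.
Check atomic number: 98 = 49 + 49 + 0 = 98. ✓

5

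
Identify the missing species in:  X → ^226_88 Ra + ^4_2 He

Conserve mass number: A = 226 + 4, so A = 230.
Conserve atomic number: Z = 88 + 2, so Z = 90.
Z = 90 is thorium, so the species is ^230_90 Th.

Th-230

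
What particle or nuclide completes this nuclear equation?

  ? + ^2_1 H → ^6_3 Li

alpha particle

Conserve mass number: A + 2 = 6, so A = 4.
Conserve atomic number: Z + 1 = 3, so Z = 2.
A = 4 and Z = 2 is ^4_2 He — an alpha particle.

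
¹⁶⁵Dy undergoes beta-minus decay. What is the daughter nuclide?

Beta-minus decay: mass number changes by +0, atomic number by +1.
A: 165 = 165; Z: 66 + 1 = 67.
Z = 67 is holmium, so the daughter is ¹⁶⁵Ho.

Ho-165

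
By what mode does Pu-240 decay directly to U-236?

alpha decay

ΔA = 236 − 240 = -4; ΔZ = 92 − 94 = -2.
A drops by 4 and Z drops by 2 — the signature of alpha emission.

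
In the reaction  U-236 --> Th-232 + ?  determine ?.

alpha particle

Conserve mass number: 236 = 232 + A, so A = 4.
Conserve atomic number: 92 = 90 + Z, so Z = 2.
A = 4 and Z = 2 is He-4 — an alpha particle.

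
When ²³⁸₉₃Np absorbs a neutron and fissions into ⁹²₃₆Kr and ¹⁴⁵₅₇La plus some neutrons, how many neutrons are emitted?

Conserve mass number: 239 = 92 + 145 + k, so k = 239 − 237 = 2.
Check atomic number: 93 = 36 + 57 + 0 = 93. ✓

2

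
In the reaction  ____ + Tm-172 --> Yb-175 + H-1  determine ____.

alpha particle

Conserve mass number: A + 172 = 175 + 1, so A = 4.
Conserve atomic number: Z + 69 = 70 + 1, so Z = 2.
A = 4 and Z = 2 is He-4 — an alpha particle.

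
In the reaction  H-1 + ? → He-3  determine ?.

deuteron

Conserve mass number: 1 + A = 3, so A = 2.
Conserve atomic number: 1 + Z = 2, so Z = 1.
A = 2 and Z = 1 is H-2 — a deuteron.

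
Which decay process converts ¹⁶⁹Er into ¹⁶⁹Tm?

ΔA = 169 − 169 = 0; ΔZ = 69 − 68 = +1.
A is unchanged and Z rises by 1 — a neutron has become a proton (β⁻ decay).

beta-minus decay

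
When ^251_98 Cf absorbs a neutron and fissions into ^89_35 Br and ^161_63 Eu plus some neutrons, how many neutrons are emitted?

Conserve mass number: 252 = 89 + 161 + k, so k = 252 − 250 = 2.
Check atomic number: 98 = 35 + 63 + 0 = 98. ✓

2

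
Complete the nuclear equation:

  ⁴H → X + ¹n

Conserve mass number: 4 = A + 1, so A = 3.
Conserve atomic number: 1 = Z + 0, so Z = 1.
A = 3 and Z = 1 is ³H — a triton.

H-3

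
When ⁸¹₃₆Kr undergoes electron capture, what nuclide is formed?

Br-81

Electron capture: mass number changes by +0, atomic number by -1.
A: 81 = 81; Z: 36 − 1 = 35.
Z = 35 is bromine, so the daughter is ⁸¹₃₅Br.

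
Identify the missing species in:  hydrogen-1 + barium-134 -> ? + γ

Conserve mass number: 1 + 134 = A + 0, so A = 135.
Conserve atomic number: 1 + 56 = Z + 0, so Z = 57.
Z = 57 is lanthanum, so the species is lanthanum-135.

La-135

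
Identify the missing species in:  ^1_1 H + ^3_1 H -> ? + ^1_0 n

He-3

Conserve mass number: 1 + 3 = A + 1, so A = 3.
Conserve atomic number: 1 + 1 = Z + 0, so Z = 2.
Z = 2 is helium, so the species is ^3_2 He.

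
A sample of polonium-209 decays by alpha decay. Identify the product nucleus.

Pb-205

Alpha decay: mass number changes by -4, atomic number by -2.
A: 209 − 4 = 205; Z: 84 − 2 = 82.
Z = 82 is lead, so the daughter is lead-205.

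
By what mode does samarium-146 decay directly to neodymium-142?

ΔA = 142 − 146 = -4; ΔZ = 60 − 62 = -2.
A drops by 4 and Z drops by 2 — the signature of alpha emission.

alpha decay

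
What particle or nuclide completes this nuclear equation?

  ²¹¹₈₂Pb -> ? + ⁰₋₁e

Conserve mass number: 211 = A + 0, so A = 211.
Conserve atomic number: 82 = Z − 1, so Z = 83.
Z = 83 is bismuth, so the species is ²¹¹₈₃Bi.

Bi-211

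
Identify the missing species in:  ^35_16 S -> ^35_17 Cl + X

beta-minus particle

Conserve mass number: 35 = 35 + A, so A = 0.
Conserve atomic number: 16 = 17 + Z, so Z = -1.
A = 0 and Z = -1 is ^0_-1 e — a beta-minus particle.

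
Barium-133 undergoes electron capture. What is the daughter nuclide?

Cs-133

Electron capture: mass number changes by +0, atomic number by -1.
A: 133 = 133; Z: 56 − 1 = 55.
Z = 55 is caesium, so the daughter is caesium-133.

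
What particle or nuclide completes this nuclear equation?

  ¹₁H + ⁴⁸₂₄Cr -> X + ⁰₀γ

Conserve mass number: 1 + 48 = A + 0, so A = 49.
Conserve atomic number: 1 + 24 = Z + 0, so Z = 25.
Z = 25 is manganese, so the species is ⁴⁹₂₅Mn.

Mn-49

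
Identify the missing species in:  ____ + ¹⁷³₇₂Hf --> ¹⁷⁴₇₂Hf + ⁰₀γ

neutron

Conserve mass number: A + 173 = 174 + 0, so A = 1.
Conserve atomic number: Z + 72 = 72 + 0, so Z = 0.
A = 1 and Z = 0 is ¹₀n — a neutron.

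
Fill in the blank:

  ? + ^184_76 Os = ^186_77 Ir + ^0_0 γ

deuteron

Conserve mass number: A + 184 = 186 + 0, so A = 2.
Conserve atomic number: Z + 76 = 77 + 0, so Z = 1.
A = 2 and Z = 1 is ^2_1 H — a deuteron.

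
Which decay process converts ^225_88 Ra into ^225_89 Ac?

beta-minus decay

ΔA = 225 − 225 = 0; ΔZ = 89 − 88 = +1.
A is unchanged and Z rises by 1 — a neutron has become a proton (β⁻ decay).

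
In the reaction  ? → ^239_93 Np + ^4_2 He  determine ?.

Conserve mass number: A = 239 + 4, so A = 243.
Conserve atomic number: Z = 93 + 2, so Z = 95.
Z = 95 is americium, so the species is ^243_95 Am.

Am-243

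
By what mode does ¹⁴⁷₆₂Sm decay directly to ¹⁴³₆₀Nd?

ΔA = 143 − 147 = -4; ΔZ = 60 − 62 = -2.
A drops by 4 and Z drops by 2 — the signature of alpha emission.

alpha decay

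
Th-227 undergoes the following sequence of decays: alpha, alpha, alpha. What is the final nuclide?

Start: (A, Z) = (227, 90).
After α: (223, 88).
After α: (219, 86).
After α: (215, 84).
Z = 84 is polonium.

Po-215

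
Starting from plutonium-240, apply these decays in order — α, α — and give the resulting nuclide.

Start: (A, Z) = (240, 94).
After α: (236, 92).
After α: (232, 90).
Z = 90 is thorium.

Th-232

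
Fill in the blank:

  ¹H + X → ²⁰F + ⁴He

Conserve mass number: 1 + A = 20 + 4, so A = 23.
Conserve atomic number: 1 + Z = 9 + 2, so Z = 10.
Z = 10 is neon, so the species is ²³Ne.

Ne-23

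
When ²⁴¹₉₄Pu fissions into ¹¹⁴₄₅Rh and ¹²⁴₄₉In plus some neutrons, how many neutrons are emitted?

3

Conserve mass number: 241 = 114 + 124 + k, so k = 241 − 238 = 3.
Check atomic number: 94 = 45 + 49 + 0 = 94. ✓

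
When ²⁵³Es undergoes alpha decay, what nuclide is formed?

Bk-249

Alpha decay: mass number changes by -4, atomic number by -2.
A: 253 − 4 = 249; Z: 99 − 2 = 97.
Z = 97 is berkelium, so the daughter is ²⁴⁹Bk.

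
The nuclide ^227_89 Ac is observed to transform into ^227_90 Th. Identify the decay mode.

ΔA = 227 − 227 = 0; ΔZ = 90 − 89 = +1.
A is unchanged and Z rises by 1 — a neutron has become a proton (β⁻ decay).

beta-minus decay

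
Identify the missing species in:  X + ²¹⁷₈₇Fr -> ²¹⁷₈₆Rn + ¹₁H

neutron

Conserve mass number: A + 217 = 217 + 1, so A = 1.
Conserve atomic number: Z + 87 = 86 + 1, so Z = 0.
A = 1 and Z = 0 is ¹₀n — a neutron.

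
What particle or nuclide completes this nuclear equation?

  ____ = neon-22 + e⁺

Na-22

Conserve mass number: A = 22 + 0, so A = 22.
Conserve atomic number: Z = 10 + 1, so Z = 11.
Z = 11 is sodium, so the species is sodium-22.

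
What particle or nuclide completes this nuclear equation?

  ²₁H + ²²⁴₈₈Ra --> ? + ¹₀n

Conserve mass number: 2 + 224 = A + 1, so A = 225.
Conserve atomic number: 1 + 88 = Z + 0, so Z = 89.
Z = 89 is actinium, so the species is ²²⁵₈₉Ac.

Ac-225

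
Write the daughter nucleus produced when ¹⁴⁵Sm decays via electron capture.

Pm-145

Electron capture: mass number changes by +0, atomic number by -1.
A: 145 = 145; Z: 62 − 1 = 61.
Z = 61 is promethium, so the daughter is ¹⁴⁵Pm.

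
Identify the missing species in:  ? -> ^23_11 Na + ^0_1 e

Conserve mass number: A = 23 + 0, so A = 23.
Conserve atomic number: Z = 11 + 1, so Z = 12.
Z = 12 is magnesium, so the species is ^23_12 Mg.

Mg-23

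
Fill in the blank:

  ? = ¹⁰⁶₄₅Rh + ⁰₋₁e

Ru-106

Conserve mass number: A = 106 + 0, so A = 106.
Conserve atomic number: Z = 45 − 1, so Z = 44.
Z = 44 is ruthenium, so the species is ¹⁰⁶₄₄Ru.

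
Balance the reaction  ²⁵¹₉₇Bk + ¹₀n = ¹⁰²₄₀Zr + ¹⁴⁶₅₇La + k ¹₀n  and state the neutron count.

4

Conserve mass number: 252 = 102 + 146 + k, so k = 252 − 248 = 4.
Check atomic number: 97 = 40 + 57 + 0 = 97. ✓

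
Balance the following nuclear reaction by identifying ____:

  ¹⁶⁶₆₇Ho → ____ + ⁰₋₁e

Conserve mass number: 166 = A + 0, so A = 166.
Conserve atomic number: 67 = Z − 1, so Z = 68.
Z = 68 is erbium, so the species is ¹⁶⁶₆₈Er.

Er-166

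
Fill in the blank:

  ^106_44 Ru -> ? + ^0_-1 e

Conserve mass number: 106 = A + 0, so A = 106.
Conserve atomic number: 44 = Z − 1, so Z = 45.
Z = 45 is rhodium, so the species is ^106_45 Rh.

Rh-106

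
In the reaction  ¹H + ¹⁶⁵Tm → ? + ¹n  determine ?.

Yb-165

Conserve mass number: 1 + 165 = A + 1, so A = 165.
Conserve atomic number: 1 + 69 = Z + 0, so Z = 70.
Z = 70 is ytterbium, so the species is ¹⁶⁵Yb.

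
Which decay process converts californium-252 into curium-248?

alpha decay

ΔA = 248 − 252 = -4; ΔZ = 96 − 98 = -2.
A drops by 4 and Z drops by 2 — the signature of alpha emission.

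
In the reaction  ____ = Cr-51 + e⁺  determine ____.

Conserve mass number: A = 51 + 0, so A = 51.
Conserve atomic number: Z = 24 + 1, so Z = 25.
Z = 25 is manganese, so the species is Mn-51.

Mn-51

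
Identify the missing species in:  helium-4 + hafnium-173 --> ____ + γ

Conserve mass number: 4 + 173 = A + 0, so A = 177.
Conserve atomic number: 2 + 72 = Z + 0, so Z = 74.
Z = 74 is tungsten, so the species is tungsten-177.

W-177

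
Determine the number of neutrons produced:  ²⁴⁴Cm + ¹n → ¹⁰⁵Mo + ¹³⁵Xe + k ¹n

Conserve mass number: 245 = 105 + 135 + k, so k = 245 − 240 = 5.
Check atomic number: 96 = 42 + 54 + 0 = 96. ✓

5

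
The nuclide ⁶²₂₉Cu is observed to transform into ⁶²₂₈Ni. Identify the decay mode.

beta-plus decay or electron capture

ΔA = 62 − 62 = 0; ΔZ = 28 − 29 = -1.
A is unchanged and Z drops by 1 — a proton has become a neutron (β⁺ emission or electron capture).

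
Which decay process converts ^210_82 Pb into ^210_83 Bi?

ΔA = 210 − 210 = 0; ΔZ = 83 − 82 = +1.
A is unchanged and Z rises by 1 — a neutron has become a proton (β⁻ decay).

beta-minus decay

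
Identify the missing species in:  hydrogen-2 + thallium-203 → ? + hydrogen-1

Conserve mass number: 2 + 203 = A + 1, so A = 204.
Conserve atomic number: 1 + 81 = Z + 1, so Z = 81.
Z = 81 is thallium, so the species is thallium-204.

Tl-204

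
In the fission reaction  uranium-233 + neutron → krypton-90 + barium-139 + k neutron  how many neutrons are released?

5

Conserve mass number: 234 = 90 + 139 + k, so k = 234 − 229 = 5.
Check atomic number: 92 = 36 + 56 + 0 = 92. ✓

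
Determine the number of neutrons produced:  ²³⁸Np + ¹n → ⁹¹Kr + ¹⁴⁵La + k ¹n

3

Conserve mass number: 239 = 91 + 145 + k, so k = 239 − 236 = 3.
Check atomic number: 93 = 36 + 57 + 0 = 93. ✓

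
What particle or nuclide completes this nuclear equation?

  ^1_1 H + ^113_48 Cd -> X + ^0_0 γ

In-114

Conserve mass number: 1 + 113 = A + 0, so A = 114.
Conserve atomic number: 1 + 48 = Z + 0, so Z = 49.
Z = 49 is indium, so the species is ^114_49 In.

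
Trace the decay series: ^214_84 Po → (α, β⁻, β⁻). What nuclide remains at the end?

Start: (A, Z) = (214, 84).
After α: (210, 82).
After β⁻: (210, 83).
After β⁻: (210, 84).
Z = 84 is polonium.

Po-210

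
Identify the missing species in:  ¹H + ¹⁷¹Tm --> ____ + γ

Yb-172

Conserve mass number: 1 + 171 = A + 0, so A = 172.
Conserve atomic number: 1 + 69 = Z + 0, so Z = 70.
Z = 70 is ytterbium, so the species is ¹⁷²Yb.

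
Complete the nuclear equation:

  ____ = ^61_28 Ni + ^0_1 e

Conserve mass number: A = 61 + 0, so A = 61.
Conserve atomic number: Z = 28 + 1, so Z = 29.
Z = 29 is copper, so the species is ^61_29 Cu.

Cu-61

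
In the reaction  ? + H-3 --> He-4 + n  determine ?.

deuteron

Conserve mass number: A + 3 = 4 + 1, so A = 2.
Conserve atomic number: Z + 1 = 2 + 0, so Z = 1.
A = 2 and Z = 1 is H-2 — a deuteron.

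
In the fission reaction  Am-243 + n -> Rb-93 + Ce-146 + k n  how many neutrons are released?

Conserve mass number: 244 = 93 + 146 + k, so k = 244 − 239 = 5.
Check atomic number: 95 = 37 + 58 + 0 = 95. ✓

5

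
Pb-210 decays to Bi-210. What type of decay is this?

beta-minus decay

ΔA = 210 − 210 = 0; ΔZ = 83 − 82 = +1.
A is unchanged and Z rises by 1 — a neutron has become a proton (β⁻ decay).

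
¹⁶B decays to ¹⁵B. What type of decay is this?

neutron emission

ΔA = 15 − 16 = -1; ΔZ = 5 − 5 = +0.
A drops by 1 with Z unchanged — a neutron was emitted.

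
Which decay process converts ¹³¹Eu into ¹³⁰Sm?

proton emission

ΔA = 130 − 131 = -1; ΔZ = 62 − 63 = -1.
A drops by 1 and Z drops by 1 — a proton was emitted.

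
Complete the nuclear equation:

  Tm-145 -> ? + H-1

Er-144

Conserve mass number: 145 = A + 1, so A = 144.
Conserve atomic number: 69 = Z + 1, so Z = 68.
Z = 68 is erbium, so the species is Er-144.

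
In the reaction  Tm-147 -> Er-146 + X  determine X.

Conserve mass number: 147 = 146 + A, so A = 1.
Conserve atomic number: 69 = 68 + Z, so Z = 1.
A = 1 and Z = 1 is H-1 — a proton.

proton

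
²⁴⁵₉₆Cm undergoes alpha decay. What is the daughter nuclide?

Alpha decay: mass number changes by -4, atomic number by -2.
A: 245 − 4 = 241; Z: 96 − 2 = 94.
Z = 94 is plutonium, so the daughter is ²⁴¹₉₄Pu.

Pu-241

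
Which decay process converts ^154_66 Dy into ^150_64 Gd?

alpha decay

ΔA = 150 − 154 = -4; ΔZ = 64 − 66 = -2.
A drops by 4 and Z drops by 2 — the signature of alpha emission.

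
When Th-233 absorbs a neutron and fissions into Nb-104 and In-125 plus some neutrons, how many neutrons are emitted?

5

Conserve mass number: 234 = 104 + 125 + k, so k = 234 − 229 = 5.
Check atomic number: 90 = 41 + 49 + 0 = 90. ✓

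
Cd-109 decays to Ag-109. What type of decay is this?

beta-plus decay or electron capture

ΔA = 109 − 109 = 0; ΔZ = 47 − 48 = -1.
A is unchanged and Z drops by 1 — a proton has become a neutron (β⁺ emission or electron capture).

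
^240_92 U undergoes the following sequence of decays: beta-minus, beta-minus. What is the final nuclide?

Start: (A, Z) = (240, 92).
After β⁻: (240, 93).
After β⁻: (240, 94).
Z = 94 is plutonium.

Pu-240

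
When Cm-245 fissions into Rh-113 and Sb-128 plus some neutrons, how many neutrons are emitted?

4

Conserve mass number: 245 = 113 + 128 + k, so k = 245 − 241 = 4.
Check atomic number: 96 = 45 + 51 + 0 = 96. ✓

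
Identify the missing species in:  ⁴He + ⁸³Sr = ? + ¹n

Conserve mass number: 4 + 83 = A + 1, so A = 86.
Conserve atomic number: 2 + 38 = Z + 0, so Z = 40.
Z = 40 is zirconium, so the species is ⁸⁶Zr.

Zr-86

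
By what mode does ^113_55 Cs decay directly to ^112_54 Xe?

proton emission

ΔA = 112 − 113 = -1; ΔZ = 54 − 55 = -1.
A drops by 1 and Z drops by 1 — a proton was emitted.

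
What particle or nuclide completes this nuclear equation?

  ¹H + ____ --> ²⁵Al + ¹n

Mg-25

Conserve mass number: 1 + A = 25 + 1, so A = 25.
Conserve atomic number: 1 + Z = 13 + 0, so Z = 12.
Z = 12 is magnesium, so the species is ²⁵Mg.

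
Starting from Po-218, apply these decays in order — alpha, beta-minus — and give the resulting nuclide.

Bi-214

Start: (A, Z) = (218, 84).
After α: (214, 82).
After β⁻: (214, 83).
Z = 83 is bismuth.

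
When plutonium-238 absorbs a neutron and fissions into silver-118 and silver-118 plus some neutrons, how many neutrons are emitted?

Conserve mass number: 239 = 118 + 118 + k, so k = 239 − 236 = 3.
Check atomic number: 94 = 47 + 47 + 0 = 94. ✓

3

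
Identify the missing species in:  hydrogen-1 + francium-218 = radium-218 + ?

neutron

Conserve mass number: 1 + 218 = 218 + A, so A = 1.
Conserve atomic number: 1 + 87 = 88 + Z, so Z = 0.
A = 1 and Z = 0 is neutron — a neutron.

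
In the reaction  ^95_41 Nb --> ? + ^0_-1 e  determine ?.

Conserve mass number: 95 = A + 0, so A = 95.
Conserve atomic number: 41 = Z − 1, so Z = 42.
Z = 42 is molybdenum, so the species is ^95_42 Mo.

Mo-95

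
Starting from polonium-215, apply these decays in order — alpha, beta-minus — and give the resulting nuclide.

Start: (A, Z) = (215, 84).
After α: (211, 82).
After β⁻: (211, 83).
Z = 83 is bismuth.

Bi-211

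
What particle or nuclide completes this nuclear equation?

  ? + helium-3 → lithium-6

Conserve mass number: A + 3 = 6, so A = 3.
Conserve atomic number: Z + 2 = 3, so Z = 1.
A = 3 and Z = 1 is hydrogen-3 — a triton.

triton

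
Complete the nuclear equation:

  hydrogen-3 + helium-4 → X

Conserve mass number: 3 + 4 = A, so A = 7.
Conserve atomic number: 1 + 2 = Z, so Z = 3.
Z = 3 is lithium, so the species is lithium-7.

Li-7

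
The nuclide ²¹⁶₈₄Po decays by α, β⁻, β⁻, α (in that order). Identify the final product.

Start: (A, Z) = (216, 84).
After α: (212, 82).
After β⁻: (212, 83).
After β⁻: (212, 84).
After α: (208, 82).
Z = 82 is lead.

Pb-208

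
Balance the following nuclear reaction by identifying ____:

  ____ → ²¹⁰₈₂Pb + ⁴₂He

Po-214

Conserve mass number: A = 210 + 4, so A = 214.
Conserve atomic number: Z = 82 + 2, so Z = 84.
Z = 84 is polonium, so the species is ²¹⁴₈₄Po.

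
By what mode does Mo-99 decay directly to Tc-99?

beta-minus decay

ΔA = 99 − 99 = 0; ΔZ = 43 − 42 = +1.
A is unchanged and Z rises by 1 — a neutron has become a proton (β⁻ decay).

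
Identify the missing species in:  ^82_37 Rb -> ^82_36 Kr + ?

positron

Conserve mass number: 82 = 82 + A, so A = 0.
Conserve atomic number: 37 = 36 + Z, so Z = 1.
A = 0 and Z = 1 is ^0_1 e — a positron.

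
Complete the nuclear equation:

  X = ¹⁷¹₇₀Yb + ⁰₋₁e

Tm-171

Conserve mass number: A = 171 + 0, so A = 171.
Conserve atomic number: Z = 70 − 1, so Z = 69.
Z = 69 is thulium, so the species is ¹⁷¹₆₉Tm.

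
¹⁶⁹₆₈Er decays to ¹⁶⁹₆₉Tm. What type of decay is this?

beta-minus decay

ΔA = 169 − 169 = 0; ΔZ = 69 − 68 = +1.
A is unchanged and Z rises by 1 — a neutron has become a proton (β⁻ decay).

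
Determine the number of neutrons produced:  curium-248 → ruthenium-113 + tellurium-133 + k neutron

Conserve mass number: 248 = 113 + 133 + k, so k = 248 − 246 = 2.
Check atomic number: 96 = 44 + 52 + 0 = 96. ✓

2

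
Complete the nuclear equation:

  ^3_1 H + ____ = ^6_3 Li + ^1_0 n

Conserve mass number: 3 + A = 6 + 1, so A = 4.
Conserve atomic number: 1 + Z = 3 + 0, so Z = 2.
A = 4 and Z = 2 is ^4_2 He — an alpha particle.

alpha particle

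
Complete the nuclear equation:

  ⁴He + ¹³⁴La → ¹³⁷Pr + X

neutron

Conserve mass number: 4 + 134 = 137 + A, so A = 1.
Conserve atomic number: 2 + 57 = 59 + Z, so Z = 0.
A = 1 and Z = 0 is ¹n — a neutron.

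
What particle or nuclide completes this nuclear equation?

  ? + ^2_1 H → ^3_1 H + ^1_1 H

deuteron

Conserve mass number: A + 2 = 3 + 1, so A = 2.
Conserve atomic number: Z + 1 = 1 + 1, so Z = 1.
A = 2 and Z = 1 is ^2_1 H — a deuteron.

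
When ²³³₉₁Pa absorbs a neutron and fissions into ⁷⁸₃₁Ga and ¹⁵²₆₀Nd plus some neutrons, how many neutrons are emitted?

Conserve mass number: 234 = 78 + 152 + k, so k = 234 − 230 = 4.
Check atomic number: 91 = 31 + 60 + 0 = 91. ✓

4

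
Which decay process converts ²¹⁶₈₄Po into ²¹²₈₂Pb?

ΔA = 212 − 216 = -4; ΔZ = 82 − 84 = -2.
A drops by 4 and Z drops by 2 — the signature of alpha emission.

alpha decay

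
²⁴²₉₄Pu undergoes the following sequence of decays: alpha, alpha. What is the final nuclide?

Th-234

Start: (A, Z) = (242, 94).
After α: (238, 92).
After α: (234, 90).
Z = 90 is thorium.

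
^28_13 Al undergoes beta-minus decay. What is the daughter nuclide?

Si-28

Beta-minus decay: mass number changes by +0, atomic number by +1.
A: 28 = 28; Z: 13 + 1 = 14.
Z = 14 is silicon, so the daughter is ^28_14 Si.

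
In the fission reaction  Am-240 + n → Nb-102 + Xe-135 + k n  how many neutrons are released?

Conserve mass number: 241 = 102 + 135 + k, so k = 241 − 237 = 4.
Check atomic number: 95 = 41 + 54 + 0 = 95. ✓

4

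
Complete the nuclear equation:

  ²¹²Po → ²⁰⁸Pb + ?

Conserve mass number: 212 = 208 + A, so A = 4.
Conserve atomic number: 84 = 82 + Z, so Z = 2.
A = 4 and Z = 2 is ⁴He — an alpha particle.

alpha particle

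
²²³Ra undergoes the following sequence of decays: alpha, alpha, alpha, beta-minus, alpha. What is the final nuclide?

Tl-207

Start: (A, Z) = (223, 88).
After α: (219, 86).
After α: (215, 84).
After α: (211, 82).
After β⁻: (211, 83).
After α: (207, 81).
Z = 81 is thallium.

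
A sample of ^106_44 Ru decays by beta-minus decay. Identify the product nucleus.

Beta-minus decay: mass number changes by +0, atomic number by +1.
A: 106 = 106; Z: 44 + 1 = 45.
Z = 45 is rhodium, so the daughter is ^106_45 Rh.

Rh-106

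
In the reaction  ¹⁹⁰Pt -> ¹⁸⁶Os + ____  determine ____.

alpha particle

Conserve mass number: 190 = 186 + A, so A = 4.
Conserve atomic number: 78 = 76 + Z, so Z = 2.
A = 4 and Z = 2 is ⁴He — an alpha particle.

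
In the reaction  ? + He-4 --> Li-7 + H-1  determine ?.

alpha particle

Conserve mass number: A + 4 = 7 + 1, so A = 4.
Conserve atomic number: Z + 2 = 3 + 1, so Z = 2.
A = 4 and Z = 2 is He-4 — an alpha particle.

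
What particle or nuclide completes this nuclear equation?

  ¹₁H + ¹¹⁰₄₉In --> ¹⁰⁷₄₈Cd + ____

Conserve mass number: 1 + 110 = 107 + A, so A = 4.
Conserve atomic number: 1 + 49 = 48 + Z, so Z = 2.
A = 4 and Z = 2 is ⁴₂He — an alpha particle.

alpha particle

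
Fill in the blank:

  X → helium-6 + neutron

Conserve mass number: A = 6 + 1, so A = 7.
Conserve atomic number: Z = 2 + 0, so Z = 2.
Z = 2 is helium, so the species is helium-7.

He-7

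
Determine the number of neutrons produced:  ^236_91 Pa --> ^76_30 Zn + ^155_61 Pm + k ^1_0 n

5

Conserve mass number: 236 = 76 + 155 + k, so k = 236 − 231 = 5.
Check atomic number: 91 = 30 + 61 + 0 = 91. ✓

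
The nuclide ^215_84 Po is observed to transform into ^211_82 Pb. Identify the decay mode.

ΔA = 211 − 215 = -4; ΔZ = 82 − 84 = -2.
A drops by 4 and Z drops by 2 — the signature of alpha emission.

alpha decay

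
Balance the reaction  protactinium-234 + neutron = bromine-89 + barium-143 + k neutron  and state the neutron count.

Conserve mass number: 235 = 89 + 143 + k, so k = 235 − 232 = 3.
Check atomic number: 91 = 35 + 56 + 0 = 91. ✓

3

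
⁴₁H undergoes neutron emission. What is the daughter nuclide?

H-3

Neutron emission: mass number changes by -1, atomic number by +0.
A: 4 − 1 = 3; Z: 1 = 1.
Z = 1 is hydrogen, so the daughter is ³₁H.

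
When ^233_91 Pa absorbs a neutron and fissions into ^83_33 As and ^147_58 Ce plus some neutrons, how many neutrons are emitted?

4

Conserve mass number: 234 = 83 + 147 + k, so k = 234 − 230 = 4.
Check atomic number: 91 = 33 + 58 + 0 = 91. ✓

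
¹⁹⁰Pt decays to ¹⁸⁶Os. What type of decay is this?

alpha decay

ΔA = 186 − 190 = -4; ΔZ = 76 − 78 = -2.
A drops by 4 and Z drops by 2 — the signature of alpha emission.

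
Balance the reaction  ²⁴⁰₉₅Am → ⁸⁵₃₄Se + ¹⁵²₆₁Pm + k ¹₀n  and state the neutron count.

Conserve mass number: 240 = 85 + 152 + k, so k = 240 − 237 = 3.
Check atomic number: 95 = 34 + 61 + 0 = 95. ✓

3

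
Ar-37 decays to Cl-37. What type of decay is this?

ΔA = 37 − 37 = 0; ΔZ = 17 − 18 = -1.
A is unchanged and Z drops by 1 — a proton has become a neutron (β⁺ emission or electron capture).

beta-plus decay or electron capture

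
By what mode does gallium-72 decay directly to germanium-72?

ΔA = 72 − 72 = 0; ΔZ = 32 − 31 = +1.
A is unchanged and Z rises by 1 — a neutron has become a proton (β⁻ decay).

beta-minus decay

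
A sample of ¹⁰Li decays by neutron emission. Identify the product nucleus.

Neutron emission: mass number changes by -1, atomic number by +0.
A: 10 − 1 = 9; Z: 3 = 3.
Z = 3 is lithium, so the daughter is ⁹Li.

Li-9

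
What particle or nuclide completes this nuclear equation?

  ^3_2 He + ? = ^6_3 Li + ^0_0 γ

Conserve mass number: 3 + A = 6 + 0, so A = 3.
Conserve atomic number: 2 + Z = 3 + 0, so Z = 1.
A = 3 and Z = 1 is ^3_1 H — a triton.

triton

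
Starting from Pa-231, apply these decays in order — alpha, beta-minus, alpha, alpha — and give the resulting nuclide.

Start: (A, Z) = (231, 91).
After α: (227, 89).
After β⁻: (227, 90).
After α: (223, 88).
After α: (219, 86).
Z = 86 is radon.

Rn-219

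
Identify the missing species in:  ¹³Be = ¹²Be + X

Conserve mass number: 13 = 12 + A, so A = 1.
Conserve atomic number: 4 = 4 + Z, so Z = 0.
A = 1 and Z = 0 is ¹n — a neutron.

neutron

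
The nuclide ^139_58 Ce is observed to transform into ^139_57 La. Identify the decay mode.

ΔA = 139 − 139 = 0; ΔZ = 57 − 58 = -1.
A is unchanged and Z drops by 1 — a proton has become a neutron (β⁺ emission or electron capture).

beta-plus decay or electron capture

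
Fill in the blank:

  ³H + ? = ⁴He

Conserve mass number: 3 + A = 4, so A = 1.
Conserve atomic number: 1 + Z = 2, so Z = 1.
A = 1 and Z = 1 is ¹H — a proton.

proton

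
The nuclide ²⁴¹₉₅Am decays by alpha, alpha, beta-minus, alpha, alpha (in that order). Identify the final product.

Start: (A, Z) = (241, 95).
After α: (237, 93).
After α: (233, 91).
After β⁻: (233, 92).
After α: (229, 90).
After α: (225, 88).
Z = 88 is radium.

Ra-225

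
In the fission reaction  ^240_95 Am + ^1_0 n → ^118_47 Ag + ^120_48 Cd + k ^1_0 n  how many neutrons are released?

Conserve mass number: 241 = 118 + 120 + k, so k = 241 − 238 = 3.
Check atomic number: 95 = 47 + 48 + 0 = 95. ✓

3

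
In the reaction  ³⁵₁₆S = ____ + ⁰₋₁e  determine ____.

Cl-35

Conserve mass number: 35 = A + 0, so A = 35.
Conserve atomic number: 16 = Z − 1, so Z = 17.
Z = 17 is chlorine, so the species is ³⁵₁₇Cl.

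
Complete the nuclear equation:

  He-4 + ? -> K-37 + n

Cl-34

Conserve mass number: 4 + A = 37 + 1, so A = 34.
Conserve atomic number: 2 + Z = 19 + 0, so Z = 17.
Z = 17 is chlorine, so the species is Cl-34.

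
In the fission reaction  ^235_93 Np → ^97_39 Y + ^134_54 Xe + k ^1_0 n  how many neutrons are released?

Conserve mass number: 235 = 97 + 134 + k, so k = 235 − 231 = 4.
Check atomic number: 93 = 39 + 54 + 0 = 93. ✓

4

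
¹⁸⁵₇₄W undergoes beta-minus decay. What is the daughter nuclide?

Re-185

Beta-minus decay: mass number changes by +0, atomic number by +1.
A: 185 = 185; Z: 74 + 1 = 75.
Z = 75 is rhenium, so the daughter is ¹⁸⁵₇₅Re.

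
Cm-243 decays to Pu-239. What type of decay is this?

alpha decay

ΔA = 239 − 243 = -4; ΔZ = 94 − 96 = -2.
A drops by 4 and Z drops by 2 — the signature of alpha emission.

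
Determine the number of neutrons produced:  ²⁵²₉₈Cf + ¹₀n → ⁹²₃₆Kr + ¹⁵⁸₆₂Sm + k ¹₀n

Conserve mass number: 253 = 92 + 158 + k, so k = 253 − 250 = 3.
Check atomic number: 98 = 36 + 62 + 0 = 98. ✓

3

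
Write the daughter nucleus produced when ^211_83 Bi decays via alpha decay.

Alpha decay: mass number changes by -4, atomic number by -2.
A: 211 − 4 = 207; Z: 83 − 2 = 81.
Z = 81 is thallium, so the daughter is ^207_81 Tl.

Tl-207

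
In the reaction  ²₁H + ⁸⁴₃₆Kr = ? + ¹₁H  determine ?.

Conserve mass number: 2 + 84 = A + 1, so A = 85.
Conserve atomic number: 1 + 36 = Z + 1, so Z = 36.
Z = 36 is krypton, so the species is ⁸⁵₃₆Kr.

Kr-85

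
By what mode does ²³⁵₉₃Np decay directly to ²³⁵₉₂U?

beta-plus decay or electron capture

ΔA = 235 − 235 = 0; ΔZ = 92 − 93 = -1.
A is unchanged and Z drops by 1 — a proton has become a neutron (β⁺ emission or electron capture).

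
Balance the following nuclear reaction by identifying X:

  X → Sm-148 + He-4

Conserve mass number: A = 148 + 4, so A = 152.
Conserve atomic number: Z = 62 + 2, so Z = 64.
Z = 64 is gadolinium, so the species is Gd-152.

Gd-152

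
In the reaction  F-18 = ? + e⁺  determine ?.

Conserve mass number: 18 = A + 0, so A = 18.
Conserve atomic number: 9 = Z + 1, so Z = 8.
Z = 8 is oxygen, so the species is O-18.

O-18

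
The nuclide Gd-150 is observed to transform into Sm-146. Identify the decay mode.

ΔA = 146 − 150 = -4; ΔZ = 62 − 64 = -2.
A drops by 4 and Z drops by 2 — the signature of alpha emission.

alpha decay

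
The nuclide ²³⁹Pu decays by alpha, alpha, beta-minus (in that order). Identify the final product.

Start: (A, Z) = (239, 94).
After α: (235, 92).
After α: (231, 90).
After β⁻: (231, 91).
Z = 91 is protactinium.

Pa-231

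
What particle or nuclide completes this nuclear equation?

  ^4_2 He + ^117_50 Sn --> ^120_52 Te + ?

Conserve mass number: 4 + 117 = 120 + A, so A = 1.
Conserve atomic number: 2 + 50 = 52 + Z, so Z = 0.
A = 1 and Z = 0 is ^1_0 n — a neutron.

neutron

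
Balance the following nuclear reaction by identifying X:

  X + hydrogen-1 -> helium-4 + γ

Conserve mass number: A + 1 = 4 + 0, so A = 3.
Conserve atomic number: Z + 1 = 2 + 0, so Z = 1.
A = 3 and Z = 1 is hydrogen-3 — a triton.

triton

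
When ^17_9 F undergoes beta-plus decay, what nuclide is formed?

Beta-plus decay: mass number changes by +0, atomic number by -1.
A: 17 = 17; Z: 9 − 1 = 8.
Z = 8 is oxygen, so the daughter is ^17_8 O.

O-17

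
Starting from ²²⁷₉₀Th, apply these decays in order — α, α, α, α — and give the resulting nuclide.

Start: (A, Z) = (227, 90).
After α: (223, 88).
After α: (219, 86).
After α: (215, 84).
After α: (211, 82).
Z = 82 is lead.

Pb-211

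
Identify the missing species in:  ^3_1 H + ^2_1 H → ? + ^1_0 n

He-4

Conserve mass number: 3 + 2 = A + 1, so A = 4.
Conserve atomic number: 1 + 1 = Z + 0, so Z = 2.
A = 4 and Z = 2 is ^4_2 He — an alpha particle.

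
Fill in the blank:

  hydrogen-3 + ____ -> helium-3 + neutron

proton

Conserve mass number: 3 + A = 3 + 1, so A = 1.
Conserve atomic number: 1 + Z = 2 + 0, so Z = 1.
A = 1 and Z = 1 is hydrogen-1 — a proton.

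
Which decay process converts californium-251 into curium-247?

ΔA = 247 − 251 = -4; ΔZ = 96 − 98 = -2.
A drops by 4 and Z drops by 2 — the signature of alpha emission.

alpha decay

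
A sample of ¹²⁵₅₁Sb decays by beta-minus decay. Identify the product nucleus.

Beta-minus decay: mass number changes by +0, atomic number by +1.
A: 125 = 125; Z: 51 + 1 = 52.
Z = 52 is tellurium, so the daughter is ¹²⁵₅₂Te.

Te-125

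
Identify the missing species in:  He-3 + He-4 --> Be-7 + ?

gamma ray

Conserve mass number: 3 + 4 = 7 + A, so A = 0.
Conserve atomic number: 2 + 2 = 4 + Z, so Z = 0.
A = 0 and Z = 0 is γ — a gamma ray.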